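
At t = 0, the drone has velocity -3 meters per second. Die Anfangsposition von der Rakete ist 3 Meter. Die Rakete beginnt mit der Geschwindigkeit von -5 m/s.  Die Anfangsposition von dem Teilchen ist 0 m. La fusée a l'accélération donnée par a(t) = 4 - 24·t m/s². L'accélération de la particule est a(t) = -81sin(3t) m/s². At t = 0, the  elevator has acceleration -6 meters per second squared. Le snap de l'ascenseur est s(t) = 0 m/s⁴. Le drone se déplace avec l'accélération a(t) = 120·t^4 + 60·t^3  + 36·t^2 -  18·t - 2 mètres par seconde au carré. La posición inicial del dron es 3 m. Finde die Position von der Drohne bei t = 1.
Ausgehend von der Beschleunigung a(t) = 120·t^4 + 60·t^3 + 36·t^2 - 18·t - 2, nehmen wir 2 Integrale. Mit ∫a(t)dt und Anwendung von v(0) = -3, finden wir v(t) = 24·t^5 + 15·t^4 + 12·t^3 - 9·t^2 - 2·t - 3. Mit ∫v(t)dt und Anwendung von x(0) = 3, finden wir x(t) = 4·t^6 + 3·t^5 + 3·t^4 - 3·t^3 - t^2 - 3·t + 3. Wir haben die Position x(t) = 4·t^6 + 3·t^5 + 3·t^4 - 3·t^3 - t^2 - 3·t + 3. Durch Einsetzen von t = 1: x(1) = 6.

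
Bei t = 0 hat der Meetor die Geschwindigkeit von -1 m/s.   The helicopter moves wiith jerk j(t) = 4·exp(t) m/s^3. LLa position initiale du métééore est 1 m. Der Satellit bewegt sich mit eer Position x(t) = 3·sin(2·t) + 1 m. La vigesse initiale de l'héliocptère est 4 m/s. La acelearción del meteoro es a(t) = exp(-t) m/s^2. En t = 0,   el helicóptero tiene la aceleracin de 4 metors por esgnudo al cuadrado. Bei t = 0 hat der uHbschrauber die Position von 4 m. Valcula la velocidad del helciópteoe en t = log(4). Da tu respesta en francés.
Nous devons intégrer notre équation du jerk j(t) = 4·exp(t) 2 fois. L'intégrale du jerk, avec a(0) = 4, donne l'accélération: a(t) = 4·exp(t). En prenant ∫a(t)dt et en appliquant v(0) = 4, nous trouvons v(t) = 4·exp(t). De l'équation de la vitesse v(t) = 4·exp(t), nous substituons t = log(4) pour obtenir v = 16.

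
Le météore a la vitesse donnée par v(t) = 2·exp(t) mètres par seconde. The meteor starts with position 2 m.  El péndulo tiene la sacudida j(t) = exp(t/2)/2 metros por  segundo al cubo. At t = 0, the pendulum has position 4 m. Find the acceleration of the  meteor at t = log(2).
To solve this, we need to take 1 derivative of our velocity equation v(t) = 2·exp(t). The derivative of velocity gives acceleration: a(t) = 2·exp(t). We have acceleration a(t) = 2·exp(t). Substituting t = log(2): a(log(2)) = 4.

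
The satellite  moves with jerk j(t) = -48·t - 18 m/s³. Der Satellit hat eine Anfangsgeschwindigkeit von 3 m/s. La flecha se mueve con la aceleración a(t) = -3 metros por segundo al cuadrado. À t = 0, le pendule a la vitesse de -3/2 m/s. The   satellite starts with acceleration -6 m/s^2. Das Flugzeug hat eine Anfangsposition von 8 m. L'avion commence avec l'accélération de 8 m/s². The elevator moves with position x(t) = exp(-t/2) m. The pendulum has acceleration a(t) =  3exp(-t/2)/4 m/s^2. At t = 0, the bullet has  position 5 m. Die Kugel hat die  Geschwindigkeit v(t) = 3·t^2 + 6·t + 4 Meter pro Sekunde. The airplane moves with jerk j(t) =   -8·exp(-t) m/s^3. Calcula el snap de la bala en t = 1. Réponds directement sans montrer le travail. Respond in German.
Die Antwort ist 0.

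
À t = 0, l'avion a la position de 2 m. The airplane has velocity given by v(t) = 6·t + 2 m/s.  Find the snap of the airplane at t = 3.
We must differentiate our velocity equation v(t) = 6·t + 2 3 times. Differentiating velocity, we get acceleration: a(t) = 6. Taking d/dt of a(t), we find j(t) = 0. The derivative of jerk gives snap: s(t) = 0. We have snap s(t) = 0. Substituting t = 3: s(3) = 0.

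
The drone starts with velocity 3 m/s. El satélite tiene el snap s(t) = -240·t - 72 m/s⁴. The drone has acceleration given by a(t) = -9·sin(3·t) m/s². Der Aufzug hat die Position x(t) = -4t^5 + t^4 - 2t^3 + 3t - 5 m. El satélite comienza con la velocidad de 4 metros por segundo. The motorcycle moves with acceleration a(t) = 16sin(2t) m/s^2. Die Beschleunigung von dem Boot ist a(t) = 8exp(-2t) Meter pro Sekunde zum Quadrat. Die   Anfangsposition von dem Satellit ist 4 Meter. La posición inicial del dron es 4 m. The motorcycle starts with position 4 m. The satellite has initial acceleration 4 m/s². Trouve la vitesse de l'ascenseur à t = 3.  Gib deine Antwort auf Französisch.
En partant de la position x(t) = -4·t^5 + t^4 - 2·t^3 + 3·t - 5, nous prenons 1 dérivée. En dérivant la position, nous obtenons la vitesse: v(t) = -20·t^4 + 4·t^3 - 6·t^2 + 3. En utilisant v(t) = -20·t^4 + 4·t^3 - 6·t^2 + 3 et en substituant t = 3, nous trouvons v = -1563.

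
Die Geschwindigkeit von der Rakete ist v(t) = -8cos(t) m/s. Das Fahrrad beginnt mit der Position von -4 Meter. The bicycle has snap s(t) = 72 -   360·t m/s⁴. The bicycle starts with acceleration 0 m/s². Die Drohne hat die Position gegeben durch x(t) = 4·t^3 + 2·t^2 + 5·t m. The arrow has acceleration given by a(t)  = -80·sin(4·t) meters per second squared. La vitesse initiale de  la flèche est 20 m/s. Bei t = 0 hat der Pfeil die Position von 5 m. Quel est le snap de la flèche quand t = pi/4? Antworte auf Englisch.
To solve this, we need to take 2 derivatives of our acceleration equation a(t) = -80·sin(4·t). The derivative of acceleration gives jerk: j(t) = -320·cos(4·t). Taking d/dt of j(t), we find s(t) = 1280·sin(4·t). Using s(t) = 1280·sin(4·t) and substituting t = pi/4, we find s = 0.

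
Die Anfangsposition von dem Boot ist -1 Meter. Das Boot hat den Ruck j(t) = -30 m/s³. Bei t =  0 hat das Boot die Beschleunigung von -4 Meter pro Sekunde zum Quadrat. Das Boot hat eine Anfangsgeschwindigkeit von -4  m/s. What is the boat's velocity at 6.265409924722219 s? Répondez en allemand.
Ausgehend von dem Ruck j(t) = -30, nehmen wir 2 Integrale. Durch Integration von dem Ruck und Verwendung der Anfangsbedingung a(0) = -4, erhalten wir a(t) = -30·t - 4. Durch Integration von der Beschleunigung und Verwendung der Anfangsbedingung v(0) = -4, erhalten wir v(t) = -15·t^2 - 4·t - 4. Wir haben die Geschwindigkeit v(t) = -15·t^2 - 4·t - 4. Durch Einsetzen von t = 6.265409924722219: v(6.265409924722219) = -617.892062571004.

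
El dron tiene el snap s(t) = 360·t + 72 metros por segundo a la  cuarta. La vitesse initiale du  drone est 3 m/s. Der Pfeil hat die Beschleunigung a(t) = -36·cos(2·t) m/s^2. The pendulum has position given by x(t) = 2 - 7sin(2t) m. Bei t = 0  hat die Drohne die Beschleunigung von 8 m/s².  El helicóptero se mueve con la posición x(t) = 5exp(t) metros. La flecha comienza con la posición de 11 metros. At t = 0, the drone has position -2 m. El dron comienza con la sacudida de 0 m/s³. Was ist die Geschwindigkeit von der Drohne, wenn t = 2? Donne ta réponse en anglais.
We must find the integral of our snap equation s(t) = 360·t + 72 3 times. Finding the antiderivative of s(t) and using j(0) = 0: j(t) = 36·t·(5·t + 2). Integrating jerk and using the initial condition a(0) = 8, we get a(t) = 60·t^3 + 36·t^2 + 8. The antiderivative of acceleration is velocity. Using v(0) = 3, we get v(t) = 15·t^4 + 12·t^3 + 8·t + 3. We have velocity v(t) = 15·t^4 + 12·t^3 + 8·t + 3. Substituting t = 2: v(2) = 355.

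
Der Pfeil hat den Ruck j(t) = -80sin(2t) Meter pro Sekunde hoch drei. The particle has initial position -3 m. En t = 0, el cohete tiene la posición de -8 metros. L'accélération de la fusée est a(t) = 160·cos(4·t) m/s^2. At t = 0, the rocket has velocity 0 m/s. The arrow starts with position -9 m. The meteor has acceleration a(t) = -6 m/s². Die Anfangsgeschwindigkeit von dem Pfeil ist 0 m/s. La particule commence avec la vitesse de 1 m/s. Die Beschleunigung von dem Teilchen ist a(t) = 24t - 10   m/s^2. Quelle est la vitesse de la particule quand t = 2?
Pour résoudre ceci, nous devons prendre 1 intégrale de notre équation de l'accélération a(t) = 24·t - 10. En prenant ∫a(t)dt et en appliquant v(0) = 1, nous trouvons v(t) = 12·t^2 - 10·t + 1. De l'équation de la vitesse v(t) = 12·t^2 - 10·t + 1, nous substituons t = 2 pour obtenir v = 29.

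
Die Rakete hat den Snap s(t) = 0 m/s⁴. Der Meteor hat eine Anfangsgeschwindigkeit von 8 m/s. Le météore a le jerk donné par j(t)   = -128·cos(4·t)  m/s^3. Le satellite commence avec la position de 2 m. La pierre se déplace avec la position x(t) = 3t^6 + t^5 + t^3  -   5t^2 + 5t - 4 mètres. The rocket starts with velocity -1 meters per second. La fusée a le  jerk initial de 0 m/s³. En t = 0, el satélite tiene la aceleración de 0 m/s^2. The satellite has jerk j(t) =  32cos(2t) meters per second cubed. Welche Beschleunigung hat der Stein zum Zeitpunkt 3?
Ausgehend von der Position x(t) = 3·t^6 + t^5 + t^3 - 5·t^2 + 5·t - 4, nehmen wir 2 Ableitungen. Mit d/dt von x(t) finden wir v(t) = 18·t^5 + 5·t^4 + 3·t^2 - 10·t + 5. Durch Ableiten von der Geschwindigkeit erhalten wir die Beschleunigung: a(t) = 90·t^4 + 20·t^3 + 6·t - 10. Wir haben die Beschleunigung a(t) = 90·t^4 + 20·t^3 + 6·t - 10. Durch Einsetzen von t = 3: a(3) = 7838.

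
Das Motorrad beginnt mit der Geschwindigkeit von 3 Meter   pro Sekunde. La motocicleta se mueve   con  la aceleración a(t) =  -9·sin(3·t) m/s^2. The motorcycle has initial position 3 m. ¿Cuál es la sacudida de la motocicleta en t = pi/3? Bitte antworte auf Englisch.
We must differentiate our acceleration equation a(t) = -9·sin(3·t) 1 time. The derivative of acceleration gives jerk: j(t) = -27·cos(3·t). We have jerk j(t) = -27·cos(3·t). Substituting t = pi/3: j(pi/3) = 27.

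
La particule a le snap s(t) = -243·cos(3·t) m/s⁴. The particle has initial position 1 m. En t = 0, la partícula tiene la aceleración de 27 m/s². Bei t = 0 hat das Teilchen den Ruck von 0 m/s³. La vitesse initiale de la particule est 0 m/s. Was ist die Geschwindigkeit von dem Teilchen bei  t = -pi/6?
Um dies zu lösen, müssen wir 3 Stammfunktionen unserer Gleichung für den Snap s(t) = -243·cos(3·t) finden. Die Stammfunktion von dem Snap, mit j(0) = 0, ergibt den Ruck: j(t) = -81·sin(3·t). Durch Integration von dem Ruck und Verwendung der Anfangsbedingung a(0) = 27, erhalten wir a(t) = 27·cos(3·t). Durch Integration von der Beschleunigung und Verwendung der Anfangsbedingung v(0) = 0, erhalten wir v(t) = 9·sin(3·t). Wir haben die Geschwindigkeit v(t) = 9·sin(3·t). Durch Einsetzen von t = -pi/6: v(-pi/6) = -9.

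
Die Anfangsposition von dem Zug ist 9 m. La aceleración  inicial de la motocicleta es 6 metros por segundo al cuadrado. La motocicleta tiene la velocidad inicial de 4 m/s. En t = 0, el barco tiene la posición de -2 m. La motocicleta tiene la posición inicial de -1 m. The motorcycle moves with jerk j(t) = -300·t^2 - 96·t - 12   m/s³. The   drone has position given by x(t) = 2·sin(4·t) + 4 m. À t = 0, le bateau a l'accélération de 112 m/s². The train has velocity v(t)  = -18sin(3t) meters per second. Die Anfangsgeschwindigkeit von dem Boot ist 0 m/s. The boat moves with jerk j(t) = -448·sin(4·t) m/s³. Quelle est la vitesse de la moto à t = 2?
Nous devons intégrer notre équation du jerk j(t) = -300·t^2 - 96·t - 12 2 fois. En prenant ∫j(t)dt et en appliquant a(0) = 6, nous trouvons a(t) = -100·t^3 - 48·t^2 - 12·t + 6. L'intégrale de l'accélération est la vitesse. En utilisant v(0) = 4, nous obtenons v(t) = -25·t^4 - 16·t^3 - 6·t^2 + 6·t + 4. De l'équation de la vitesse v(t) = -25·t^4 - 16·t^3 - 6·t^2 + 6·t + 4, nous substituons t = 2 pour obtenir v = -536.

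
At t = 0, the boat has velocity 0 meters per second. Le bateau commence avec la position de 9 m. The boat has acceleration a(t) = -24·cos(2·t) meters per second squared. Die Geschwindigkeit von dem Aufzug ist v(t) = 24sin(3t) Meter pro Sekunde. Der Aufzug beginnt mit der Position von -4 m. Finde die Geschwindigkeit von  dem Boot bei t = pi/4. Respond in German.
Um dies zu lösen, müssen wir 1 Stammfunktion unserer Gleichung für die Beschleunigung a(t) = -24·cos(2·t) finden. Das Integral von der Beschleunigung ist die Geschwindigkeit. Mit v(0) = 0 erhalten wir v(t) = -12·sin(2·t). Wir haben die Geschwindigkeit v(t) = -12·sin(2·t). Durch Einsetzen von t = pi/4: v(pi/4) = -12.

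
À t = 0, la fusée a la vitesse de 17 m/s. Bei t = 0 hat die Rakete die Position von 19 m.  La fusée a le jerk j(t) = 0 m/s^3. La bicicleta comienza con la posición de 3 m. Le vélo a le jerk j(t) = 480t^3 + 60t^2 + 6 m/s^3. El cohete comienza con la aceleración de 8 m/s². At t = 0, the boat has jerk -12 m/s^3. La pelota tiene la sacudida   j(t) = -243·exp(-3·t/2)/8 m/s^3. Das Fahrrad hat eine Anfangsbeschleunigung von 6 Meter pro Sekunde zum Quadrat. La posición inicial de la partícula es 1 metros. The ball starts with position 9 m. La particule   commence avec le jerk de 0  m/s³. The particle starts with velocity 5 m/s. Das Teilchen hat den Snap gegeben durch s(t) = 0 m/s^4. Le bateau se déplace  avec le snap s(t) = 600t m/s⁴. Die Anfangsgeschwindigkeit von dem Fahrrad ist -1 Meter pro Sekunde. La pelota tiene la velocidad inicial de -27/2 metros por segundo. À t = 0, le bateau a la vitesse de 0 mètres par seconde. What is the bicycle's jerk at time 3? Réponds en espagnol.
De la ecuación de la sacudida j(t) = 480·t^3 + 60·t^2 + 6, sustituimos t = 3 para obtener j = 13506.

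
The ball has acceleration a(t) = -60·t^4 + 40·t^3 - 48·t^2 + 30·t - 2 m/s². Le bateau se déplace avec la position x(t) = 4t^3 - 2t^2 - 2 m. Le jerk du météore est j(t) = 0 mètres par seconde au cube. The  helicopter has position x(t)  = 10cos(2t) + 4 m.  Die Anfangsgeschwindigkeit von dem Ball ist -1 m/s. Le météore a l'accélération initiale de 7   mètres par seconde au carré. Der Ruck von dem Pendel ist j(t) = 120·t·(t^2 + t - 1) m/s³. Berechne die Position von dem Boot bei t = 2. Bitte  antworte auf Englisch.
We have position x(t) = 4·t^3 - 2·t^2 - 2. Substituting t = 2: x(2) = 22.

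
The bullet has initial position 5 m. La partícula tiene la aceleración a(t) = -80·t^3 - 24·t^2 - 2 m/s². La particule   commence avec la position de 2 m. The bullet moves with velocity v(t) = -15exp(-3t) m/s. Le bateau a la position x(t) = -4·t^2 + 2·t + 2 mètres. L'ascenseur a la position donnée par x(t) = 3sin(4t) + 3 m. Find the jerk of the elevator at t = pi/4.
To solve this, we need to take 3 derivatives of our position equation x(t) = 3·sin(4·t) + 3. Differentiating position, we get velocity: v(t) = 12·cos(4·t). Taking d/dt of v(t), we find a(t) = -48·sin(4·t). Taking d/dt of a(t), we find j(t) = -192·cos(4·t). We have jerk j(t) = -192·cos(4·t). Substituting t = pi/4: j(pi/4) = 192.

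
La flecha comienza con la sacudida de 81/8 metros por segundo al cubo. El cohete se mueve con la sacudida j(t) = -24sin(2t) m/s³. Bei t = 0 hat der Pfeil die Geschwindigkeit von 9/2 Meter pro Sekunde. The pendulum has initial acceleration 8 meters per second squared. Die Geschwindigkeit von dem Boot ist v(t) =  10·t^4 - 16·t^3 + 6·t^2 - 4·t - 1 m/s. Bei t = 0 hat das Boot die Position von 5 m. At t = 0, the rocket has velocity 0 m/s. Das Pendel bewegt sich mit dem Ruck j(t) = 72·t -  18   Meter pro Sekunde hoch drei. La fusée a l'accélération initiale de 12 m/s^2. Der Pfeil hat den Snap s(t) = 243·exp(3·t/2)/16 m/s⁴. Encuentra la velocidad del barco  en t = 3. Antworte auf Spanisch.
De la ecuación de la velocidad v(t) = 10·t^4 - 16·t^3 + 6·t^2 - 4·t - 1, sustituimos t = 3 para obtener v = 419.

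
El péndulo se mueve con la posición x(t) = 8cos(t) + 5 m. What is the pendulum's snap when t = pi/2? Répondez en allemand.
Um dies zu lösen, müssen wir 4 Ableitungen unserer Gleichung für die Position x(t) = 8·cos(t) + 5 nehmen. Durch Ableiten von der Position erhalten wir die Geschwindigkeit: v(t) = -8·sin(t). Die Ableitung von der Geschwindigkeit ergibt die Beschleunigung: a(t) = -8·cos(t). Mit d/dt von a(t) finden wir j(t) = 8·sin(t). Die Ableitung von dem Ruck ergibt den Snap: s(t) = 8·cos(t). Mit s(t) = 8·cos(t) und Einsetzen von t = pi/2, finden wir s = 0.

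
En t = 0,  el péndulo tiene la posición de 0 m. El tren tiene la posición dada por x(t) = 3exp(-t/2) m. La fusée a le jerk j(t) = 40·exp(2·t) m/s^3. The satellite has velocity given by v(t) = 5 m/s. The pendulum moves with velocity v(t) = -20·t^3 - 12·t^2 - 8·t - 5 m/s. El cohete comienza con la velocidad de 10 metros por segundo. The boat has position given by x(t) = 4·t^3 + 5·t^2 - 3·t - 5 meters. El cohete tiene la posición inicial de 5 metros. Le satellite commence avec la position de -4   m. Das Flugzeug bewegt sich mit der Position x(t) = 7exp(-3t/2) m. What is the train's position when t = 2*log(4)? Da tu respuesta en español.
Tenemos la posición x(t) = 3·exp(-t/2). Sustituyendo t = 2*log(4): x(2*log(4)) = 3/4.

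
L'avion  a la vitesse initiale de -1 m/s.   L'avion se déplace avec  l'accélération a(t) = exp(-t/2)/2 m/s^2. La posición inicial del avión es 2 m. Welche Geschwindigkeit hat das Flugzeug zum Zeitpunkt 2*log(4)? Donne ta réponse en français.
Nous devons intégrer notre équation de l'accélération a(t) = exp(-t/2)/2 1 fois. L'intégrale de l'accélération est la vitesse. En utilisant v(0) = -1, nous obtenons v(t) = -exp(-t/2). Nous avons la vitesse v(t) = -exp(-t/2). En substituant t = 2*log(4): v(2*log(4)) = -1/4.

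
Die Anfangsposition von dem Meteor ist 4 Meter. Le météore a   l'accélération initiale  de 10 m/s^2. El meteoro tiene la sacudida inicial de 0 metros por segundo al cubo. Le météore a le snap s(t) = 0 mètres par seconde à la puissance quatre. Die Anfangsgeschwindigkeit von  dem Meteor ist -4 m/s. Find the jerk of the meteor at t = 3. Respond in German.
Ausgehend von dem Snap s(t) = 0, nehmen wir 1 Stammfunktion. Das Integral von dem Snap, mit j(0) = 0, ergibt den Ruck: j(t) = 0. Aus der Gleichung für den Ruck j(t) = 0, setzen wir t = 3 ein und erhalten j = 0.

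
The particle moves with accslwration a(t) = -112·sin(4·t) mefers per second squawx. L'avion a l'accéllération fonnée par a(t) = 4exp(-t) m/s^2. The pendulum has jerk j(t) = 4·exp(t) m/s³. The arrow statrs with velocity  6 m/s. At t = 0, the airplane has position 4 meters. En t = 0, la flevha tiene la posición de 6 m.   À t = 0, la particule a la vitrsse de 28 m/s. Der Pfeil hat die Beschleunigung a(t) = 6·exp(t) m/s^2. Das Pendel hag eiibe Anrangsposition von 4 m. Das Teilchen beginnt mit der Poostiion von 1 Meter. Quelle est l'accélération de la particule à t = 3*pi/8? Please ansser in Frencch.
En utilisant a(t) = -112·sin(4·t) et en substituant t = 3*pi/8, nous trouvons a = 112.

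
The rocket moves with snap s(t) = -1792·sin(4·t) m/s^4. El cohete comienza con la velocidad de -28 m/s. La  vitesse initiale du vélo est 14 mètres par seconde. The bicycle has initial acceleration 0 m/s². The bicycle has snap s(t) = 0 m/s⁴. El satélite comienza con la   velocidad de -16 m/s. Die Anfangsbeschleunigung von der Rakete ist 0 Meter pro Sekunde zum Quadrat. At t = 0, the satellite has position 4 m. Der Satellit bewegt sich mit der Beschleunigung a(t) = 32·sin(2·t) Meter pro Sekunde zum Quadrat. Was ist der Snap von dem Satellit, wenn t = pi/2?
Um dies zu lösen, müssen wir 2 Ableitungen unserer Gleichung für die Beschleunigung a(t) = 32·sin(2·t) nehmen. Durch Ableiten von der Beschleunigung erhalten wir den Ruck: j(t) = 64·cos(2·t). Durch Ableiten von dem Ruck erhalten wir den Snap: s(t) = -128·sin(2·t). Aus der Gleichung für den Snap s(t) = -128·sin(2·t), setzen wir t = pi/2 ein und erhalten s = 0.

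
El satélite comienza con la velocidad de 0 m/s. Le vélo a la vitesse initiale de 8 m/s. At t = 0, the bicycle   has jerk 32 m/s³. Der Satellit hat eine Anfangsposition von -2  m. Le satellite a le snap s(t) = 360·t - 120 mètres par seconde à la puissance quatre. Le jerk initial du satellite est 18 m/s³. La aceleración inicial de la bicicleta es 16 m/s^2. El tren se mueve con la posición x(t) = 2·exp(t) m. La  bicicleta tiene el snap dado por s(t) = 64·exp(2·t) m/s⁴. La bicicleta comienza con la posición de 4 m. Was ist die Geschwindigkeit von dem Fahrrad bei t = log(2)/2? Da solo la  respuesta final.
Die Geschwindigkeit bei t = log(2)/2 ist v = 16.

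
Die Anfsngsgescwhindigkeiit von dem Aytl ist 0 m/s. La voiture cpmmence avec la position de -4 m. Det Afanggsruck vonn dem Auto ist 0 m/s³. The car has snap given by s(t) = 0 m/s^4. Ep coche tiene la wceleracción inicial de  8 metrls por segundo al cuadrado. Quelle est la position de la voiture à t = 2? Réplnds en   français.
Pour résoudre ceci, nous devons prendre 4 intégrales de notre équation du snap s(t) = 0. L'intégrale du snap, avec j(0) = 0, donne le jerk: j(t) = 0. L'intégrale du jerk, avec a(0) = 8, donne l'accélération: a(t) = 8. En intégrant l'accélération et en utilisant la condition initiale v(0) = 0, nous obtenons v(t) = 8·t. En prenant ∫v(t)dt et en appliquant x(0) = -4, nous trouvons x(t) = 4·t^2 - 4. Nous avons la position x(t) = 4·t^2 - 4. En substituant t = 2: x(2) = 12.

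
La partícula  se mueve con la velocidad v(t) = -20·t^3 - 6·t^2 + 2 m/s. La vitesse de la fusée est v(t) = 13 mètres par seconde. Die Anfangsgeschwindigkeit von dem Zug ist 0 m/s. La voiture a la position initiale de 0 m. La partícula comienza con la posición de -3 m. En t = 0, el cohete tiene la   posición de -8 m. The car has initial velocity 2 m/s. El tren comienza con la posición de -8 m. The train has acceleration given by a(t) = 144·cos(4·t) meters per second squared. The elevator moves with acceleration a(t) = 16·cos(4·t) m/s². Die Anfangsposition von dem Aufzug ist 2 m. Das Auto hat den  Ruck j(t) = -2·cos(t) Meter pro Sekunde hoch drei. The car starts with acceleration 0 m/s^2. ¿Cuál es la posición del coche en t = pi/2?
Partiendo de la sacudida j(t) = -2·cos(t), tomamos 3 antiderivadas. La antiderivada de la sacudida, con a(0) = 0, da la aceleración: a(t) = -2·sin(t). La integral de la aceleración, con v(0) = 2, da la velocidad: v(t) = 2·cos(t). La antiderivada de la velocidad, con x(0) = 0, da la posición: x(t) = 2·sin(t). Tenemos la posición x(t) = 2·sin(t). Sustituyendo t = pi/2: x(pi/2) = 2.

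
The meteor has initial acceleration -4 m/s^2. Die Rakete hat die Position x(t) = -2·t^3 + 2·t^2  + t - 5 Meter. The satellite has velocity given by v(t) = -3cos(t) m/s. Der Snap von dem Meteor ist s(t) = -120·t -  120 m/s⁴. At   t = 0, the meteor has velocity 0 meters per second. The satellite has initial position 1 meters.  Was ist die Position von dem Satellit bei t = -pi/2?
Wir müssen unsere Gleichung für die Geschwindigkeit v(t) = -3·cos(t) 1-mal integrieren. Die Stammfunktion von der Geschwindigkeit, mit x(0) = 1, ergibt die Position: x(t) = 1 - 3·sin(t). Mit x(t) = 1 - 3·sin(t) und Einsetzen von t = -pi/2, finden wir x = 4.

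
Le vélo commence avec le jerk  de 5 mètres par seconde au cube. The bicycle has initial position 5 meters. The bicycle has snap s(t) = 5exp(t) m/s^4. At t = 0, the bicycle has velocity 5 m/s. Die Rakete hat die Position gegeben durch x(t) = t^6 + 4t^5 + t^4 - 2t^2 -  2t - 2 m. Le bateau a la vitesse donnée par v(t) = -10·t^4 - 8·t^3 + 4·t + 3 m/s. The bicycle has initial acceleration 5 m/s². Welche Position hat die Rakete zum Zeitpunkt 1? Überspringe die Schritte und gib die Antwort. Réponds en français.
À t = 1, x = 0.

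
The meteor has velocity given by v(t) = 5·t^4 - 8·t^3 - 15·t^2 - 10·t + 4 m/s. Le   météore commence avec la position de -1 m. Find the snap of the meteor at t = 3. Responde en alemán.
Ausgehend von der Geschwindigkeit v(t) = 5·t^4 - 8·t^3 - 15·t^2 - 10·t + 4, nehmen wir 3 Ableitungen. Mit d/dt von v(t) finden wir a(t) = 20·t^3 - 24·t^2 - 30·t - 10. Die Ableitung von der Beschleunigung ergibt den Ruck: j(t) = 60·t^2 - 48·t - 30. Mit d/dt von j(t) finden wir s(t) = 120·t - 48. Mit s(t) = 120·t - 48 und Einsetzen von t = 3, finden wir s = 312.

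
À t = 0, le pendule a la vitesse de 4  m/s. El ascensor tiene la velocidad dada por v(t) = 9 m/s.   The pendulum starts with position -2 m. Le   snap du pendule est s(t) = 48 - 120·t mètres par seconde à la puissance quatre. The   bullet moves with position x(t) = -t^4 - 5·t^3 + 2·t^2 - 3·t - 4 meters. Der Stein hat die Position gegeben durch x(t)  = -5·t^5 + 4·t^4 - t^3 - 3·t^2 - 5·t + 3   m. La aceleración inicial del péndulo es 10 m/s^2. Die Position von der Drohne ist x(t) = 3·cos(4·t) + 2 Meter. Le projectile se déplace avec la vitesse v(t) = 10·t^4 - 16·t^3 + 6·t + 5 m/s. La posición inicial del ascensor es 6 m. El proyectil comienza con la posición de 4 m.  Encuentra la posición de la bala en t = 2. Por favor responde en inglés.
From the given position equation x(t) = -t^4 - 5·t^3 + 2·t^2 - 3·t - 4, we substitute t = 2 to get x = -58.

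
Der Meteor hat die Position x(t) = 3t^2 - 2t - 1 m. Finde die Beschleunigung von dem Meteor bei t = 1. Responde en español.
Partiendo de la posición x(t) = 3·t^2 - 2·t - 1, tomamos 2 derivadas. Derivando la posición, obtenemos la velocidad: v(t) = 6·t - 2. Tomando d/dt de v(t), encontramos a(t) = 6. Tenemos la aceleración a(t) = 6. Sustituyendo t = 1: a(1) = 6.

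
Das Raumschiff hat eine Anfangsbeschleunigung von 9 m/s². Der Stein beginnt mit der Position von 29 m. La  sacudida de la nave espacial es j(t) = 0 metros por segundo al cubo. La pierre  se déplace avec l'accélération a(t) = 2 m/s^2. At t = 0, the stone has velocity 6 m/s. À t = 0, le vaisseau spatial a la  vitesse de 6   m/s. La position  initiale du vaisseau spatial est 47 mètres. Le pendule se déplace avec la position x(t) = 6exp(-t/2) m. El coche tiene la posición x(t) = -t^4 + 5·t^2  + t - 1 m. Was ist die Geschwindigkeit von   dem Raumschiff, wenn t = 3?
Wir müssen das Integral unserer Gleichung für den Ruck j(t) = 0 2-mal finden. Durch Integration von dem Ruck und Verwendung der Anfangsbedingung a(0) = 9, erhalten wir a(t) = 9. Durch Integration von der Beschleunigung und Verwendung der Anfangsbedingung v(0) = 6, erhalten wir v(t) = 9·t + 6. Aus der Gleichung für die Geschwindigkeit v(t) = 9·t + 6, setzen wir t = 3 ein und erhalten v = 33.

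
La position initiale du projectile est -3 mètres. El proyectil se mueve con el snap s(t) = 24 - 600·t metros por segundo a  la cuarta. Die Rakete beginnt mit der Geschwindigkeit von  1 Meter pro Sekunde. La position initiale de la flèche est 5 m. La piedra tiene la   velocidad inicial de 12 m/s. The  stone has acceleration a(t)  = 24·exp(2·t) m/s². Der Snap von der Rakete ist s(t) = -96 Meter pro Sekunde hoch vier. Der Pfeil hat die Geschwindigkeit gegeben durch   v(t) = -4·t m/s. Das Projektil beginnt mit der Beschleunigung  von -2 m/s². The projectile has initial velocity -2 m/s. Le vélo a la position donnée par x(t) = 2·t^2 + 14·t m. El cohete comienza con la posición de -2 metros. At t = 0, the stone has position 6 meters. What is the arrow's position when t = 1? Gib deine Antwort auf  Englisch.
Starting from velocity v(t) = -4·t, we take 1 integral. Taking ∫v(t)dt and applying x(0) = 5, we find x(t) = 5 - 2·t^2. Using x(t) = 5 - 2·t^2 and substituting t = 1, we find x = 3.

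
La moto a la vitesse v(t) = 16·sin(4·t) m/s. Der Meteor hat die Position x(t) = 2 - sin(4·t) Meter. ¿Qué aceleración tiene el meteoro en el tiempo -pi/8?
Debemos derivar nuestra ecuación de la posición x(t) = 2 - sin(4·t) 2 veces. Tomando d/dt de x(t), encontramos v(t) = -4·cos(4·t). La derivada de la velocidad da la aceleración: a(t) = 16·sin(4·t). Usando a(t) = 16·sin(4·t) y sustituyendo t = -pi/8, encontramos a = -16.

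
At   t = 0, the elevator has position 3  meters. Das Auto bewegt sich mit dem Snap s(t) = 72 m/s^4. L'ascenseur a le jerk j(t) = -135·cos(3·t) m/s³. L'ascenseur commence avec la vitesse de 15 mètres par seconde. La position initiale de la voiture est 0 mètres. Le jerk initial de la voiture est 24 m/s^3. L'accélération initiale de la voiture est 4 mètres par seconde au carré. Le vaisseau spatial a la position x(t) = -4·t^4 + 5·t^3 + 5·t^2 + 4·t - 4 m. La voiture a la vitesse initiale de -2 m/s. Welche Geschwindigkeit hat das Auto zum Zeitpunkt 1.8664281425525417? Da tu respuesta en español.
Debemos encontrar la integral de nuestra ecuación del snap s(t) = 72 3 veces. La antiderivada del snap, con j(0) = 24, da la sacudida: j(t) = 72·t + 24. La antiderivada de la sacudida es la aceleración. Usando a(0) = 4, obtenemos a(t) = 36·t^2 + 24·t + 4. Tomando ∫a(t)dt y aplicando v(0) = -2, encontramos v(t) = 12·t^3 + 12·t^2 + 4·t - 2. Tenemos la velocidad v(t) = 12·t^3 + 12·t^2 + 4·t - 2. Sustituyendo t = 1.8664281425525417: v(1.8664281425525417) = 125.289999619733.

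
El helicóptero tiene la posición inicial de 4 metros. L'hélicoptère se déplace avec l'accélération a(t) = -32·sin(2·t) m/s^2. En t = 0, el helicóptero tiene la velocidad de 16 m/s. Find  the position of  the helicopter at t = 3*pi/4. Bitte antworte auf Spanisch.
Necesitamos integrar nuestra ecuación de la aceleración a(t) = -32·sin(2·t) 2 veces. Integrando la aceleración y usando la condición inicial v(0) = 16, obtenemos v(t) = 16·cos(2·t). Integrando la velocidad y usando la condición inicial x(0) = 4, obtenemos x(t) = 8·sin(2·t) + 4. De la ecuación de la posición x(t) = 8·sin(2·t) + 4, sustituimos t = 3*pi/4 para obtener x = -4.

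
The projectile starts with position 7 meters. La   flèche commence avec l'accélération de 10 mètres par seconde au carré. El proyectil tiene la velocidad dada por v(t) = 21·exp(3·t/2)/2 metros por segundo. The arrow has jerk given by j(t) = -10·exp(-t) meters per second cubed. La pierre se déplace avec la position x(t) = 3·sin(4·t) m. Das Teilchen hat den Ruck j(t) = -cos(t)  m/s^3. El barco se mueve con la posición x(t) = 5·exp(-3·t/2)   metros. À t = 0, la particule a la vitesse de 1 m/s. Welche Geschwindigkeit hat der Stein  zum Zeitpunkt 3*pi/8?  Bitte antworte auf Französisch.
Pour résoudre ceci, nous devons prendre 1 dérivée de notre équation de la position x(t) = 3·sin(4·t). La dérivée de la position donne la vitesse: v(t) = 12·cos(4·t). En utilisant v(t) = 12·cos(4·t) et en substituant t = 3*pi/8, nous trouvons v = 0.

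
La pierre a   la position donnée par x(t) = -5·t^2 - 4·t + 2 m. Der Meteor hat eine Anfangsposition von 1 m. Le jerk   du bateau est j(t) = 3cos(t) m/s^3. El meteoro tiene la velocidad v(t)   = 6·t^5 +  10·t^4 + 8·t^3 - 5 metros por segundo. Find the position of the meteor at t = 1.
Starting from velocity v(t) = 6·t^5 + 10·t^4 + 8·t^3 - 5, we take 1 antiderivative. The integral of velocity, with x(0) = 1, gives position: x(t) = t^6 + 2·t^5 + 2·t^4 - 5·t + 1. Using x(t) = t^6 + 2·t^5 + 2·t^4 - 5·t + 1 and substituting t = 1, we find x = 1.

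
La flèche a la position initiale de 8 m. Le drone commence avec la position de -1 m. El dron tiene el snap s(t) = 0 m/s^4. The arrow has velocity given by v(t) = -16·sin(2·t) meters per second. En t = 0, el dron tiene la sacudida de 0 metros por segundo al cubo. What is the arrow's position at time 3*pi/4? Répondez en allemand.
Wir müssen das Integral unserer Gleichung für die Geschwindigkeit v(t) = -16·sin(2·t) 1-mal finden. Mit ∫v(t)dt und Anwendung von x(0) = 8, finden wir x(t) = 8·cos(2·t). Mit x(t) = 8·cos(2·t) und Einsetzen von t = 3*pi/4, finden wir x = 0.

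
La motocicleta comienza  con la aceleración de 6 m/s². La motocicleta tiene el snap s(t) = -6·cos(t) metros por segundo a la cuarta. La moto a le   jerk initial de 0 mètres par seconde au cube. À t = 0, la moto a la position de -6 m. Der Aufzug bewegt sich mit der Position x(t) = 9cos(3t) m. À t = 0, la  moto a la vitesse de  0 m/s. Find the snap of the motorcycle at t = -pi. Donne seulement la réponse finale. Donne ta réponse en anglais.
s(-pi) = 6.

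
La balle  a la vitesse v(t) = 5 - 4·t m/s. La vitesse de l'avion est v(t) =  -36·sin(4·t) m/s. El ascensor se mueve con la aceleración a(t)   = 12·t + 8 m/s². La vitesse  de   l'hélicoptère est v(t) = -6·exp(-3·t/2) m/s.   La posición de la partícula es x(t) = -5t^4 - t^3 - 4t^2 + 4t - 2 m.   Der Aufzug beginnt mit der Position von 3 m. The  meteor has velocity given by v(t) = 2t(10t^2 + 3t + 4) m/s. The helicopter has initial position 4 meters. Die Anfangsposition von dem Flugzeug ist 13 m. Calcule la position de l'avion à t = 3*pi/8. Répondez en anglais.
Starting from velocity v(t) = -36·sin(4·t), we take 1 antiderivative. Integrating velocity and using the initial condition x(0) = 13, we get x(t) = 9·cos(4·t) + 4. Using x(t) = 9·cos(4·t) + 4 and substituting t = 3*pi/8, we find x = 4.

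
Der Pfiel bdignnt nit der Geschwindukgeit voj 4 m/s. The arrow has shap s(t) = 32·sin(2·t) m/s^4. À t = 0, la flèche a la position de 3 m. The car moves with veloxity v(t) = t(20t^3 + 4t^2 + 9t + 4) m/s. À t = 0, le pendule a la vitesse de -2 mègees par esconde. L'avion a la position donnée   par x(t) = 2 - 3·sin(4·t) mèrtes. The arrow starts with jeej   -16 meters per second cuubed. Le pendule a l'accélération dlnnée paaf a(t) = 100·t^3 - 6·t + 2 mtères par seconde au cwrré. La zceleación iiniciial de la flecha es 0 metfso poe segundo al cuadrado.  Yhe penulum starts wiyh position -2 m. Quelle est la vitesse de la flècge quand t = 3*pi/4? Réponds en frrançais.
Nous devons intégrer notre équation du snap s(t) = 32·sin(2·t) 3 fois. La primitive du snap est le jerk. En utilisant j(0) = -16, nous obtenons j(t) = -16·cos(2·t). L'intégrale du jerk est l'accélération. En utilisant a(0) = 0, nous obtenons a(t) = -8·sin(2·t). L'intégrale de l'accélération, avec v(0) = 4, donne la vitesse: v(t) = 4·cos(2·t). De l'équation de la vitesse v(t) = 4·cos(2·t), nous substituons t = 3*pi/4 pour obtenir v = 0.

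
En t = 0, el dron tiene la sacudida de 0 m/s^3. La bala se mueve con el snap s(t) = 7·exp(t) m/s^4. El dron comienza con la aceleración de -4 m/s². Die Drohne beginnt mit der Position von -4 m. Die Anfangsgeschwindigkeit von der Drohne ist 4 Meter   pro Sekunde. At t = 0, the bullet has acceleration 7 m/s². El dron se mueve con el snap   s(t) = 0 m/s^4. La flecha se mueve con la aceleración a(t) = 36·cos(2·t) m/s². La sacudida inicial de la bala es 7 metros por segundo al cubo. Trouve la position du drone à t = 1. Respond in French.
Nous devons intégrer notre équation du snap s(t) = 0 4 fois. L'intégrale du snap est le jerk. En utilisant j(0) = 0, nous obtenons j(t) = 0. En prenant ∫j(t)dt et en appliquant a(0) = -4, nous trouvons a(t) = -4. L'intégrale de l'accélération, avec v(0) = 4, donne la vitesse: v(t) = 4 - 4·t. En intégrant la vitesse et en utilisant la condition initiale x(0) = -4, nous obtenons x(t) = -2·t^2 + 4·t - 4. De l'équation de la position x(t) = -2·t^2 + 4·t - 4, nous substituons t = 1 pour obtenir x = -2.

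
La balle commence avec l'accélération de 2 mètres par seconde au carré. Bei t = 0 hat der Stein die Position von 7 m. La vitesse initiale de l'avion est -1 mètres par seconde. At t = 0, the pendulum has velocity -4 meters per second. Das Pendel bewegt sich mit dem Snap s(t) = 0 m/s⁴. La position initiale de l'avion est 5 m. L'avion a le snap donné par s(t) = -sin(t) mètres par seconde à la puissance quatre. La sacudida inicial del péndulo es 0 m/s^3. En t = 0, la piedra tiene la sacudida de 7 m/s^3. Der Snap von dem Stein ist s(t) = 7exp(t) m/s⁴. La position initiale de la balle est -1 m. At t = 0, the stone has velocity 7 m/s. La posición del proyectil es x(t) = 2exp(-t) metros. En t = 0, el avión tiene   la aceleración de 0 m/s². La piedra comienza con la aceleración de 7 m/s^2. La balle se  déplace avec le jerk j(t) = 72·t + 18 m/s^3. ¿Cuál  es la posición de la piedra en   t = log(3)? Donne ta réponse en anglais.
We need to integrate our snap equation s(t) = 7·exp(t) 4 times. Finding the antiderivative of s(t) and using j(0) = 7: j(t) = 7·exp(t). The integral of jerk is acceleration. Using a(0) = 7, we get a(t) = 7·exp(t). Integrating acceleration and using the initial condition v(0) = 7, we get v(t) = 7·exp(t). Integrating velocity and using the initial condition x(0) = 7, we get x(t) = 7·exp(t). Using x(t) = 7·exp(t) and substituting t = log(3), we find x = 21.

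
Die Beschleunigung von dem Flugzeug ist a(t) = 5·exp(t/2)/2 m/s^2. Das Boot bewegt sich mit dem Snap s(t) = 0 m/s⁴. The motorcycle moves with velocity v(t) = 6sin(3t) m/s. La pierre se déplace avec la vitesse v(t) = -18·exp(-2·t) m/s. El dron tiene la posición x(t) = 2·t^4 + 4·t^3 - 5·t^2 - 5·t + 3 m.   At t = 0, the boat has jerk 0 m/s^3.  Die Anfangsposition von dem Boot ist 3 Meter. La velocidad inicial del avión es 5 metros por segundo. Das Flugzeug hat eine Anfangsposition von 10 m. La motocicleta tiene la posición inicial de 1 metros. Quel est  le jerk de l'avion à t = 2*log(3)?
En partant de l'accélération a(t) = 5·exp(t/2)/2, nous prenons 1 dérivée. En prenant d/dt de a(t), nous trouvons j(t) = 5·exp(t/2)/4. De l'équation du jerk j(t) = 5·exp(t/2)/4, nous substituons t = 2*log(3) pour obtenir j = 15/4.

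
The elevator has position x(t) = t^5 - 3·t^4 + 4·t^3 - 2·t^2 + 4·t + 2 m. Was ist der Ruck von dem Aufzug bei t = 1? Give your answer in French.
Pour résoudre ceci, nous devons prendre 3 dérivées de notre équation de la position x(t) = t^5 - 3·t^4 + 4·t^3 - 2·t^2 + 4·t + 2. En prenant d/dt de x(t), nous trouvons v(t) = 5·t^4 - 12·t^3 + 12·t^2 - 4·t + 4. La dérivée de la vitesse donne l'accélération: a(t) = 20·t^3 - 36·t^2 + 24·t - 4. En dérivant l'accélération, nous obtenons le jerk: j(t) = 60·t^2 - 72·t + 24. De l'équation du jerk j(t) = 60·t^2 - 72·t + 24, nous substituons t = 1 pour obtenir j = 12.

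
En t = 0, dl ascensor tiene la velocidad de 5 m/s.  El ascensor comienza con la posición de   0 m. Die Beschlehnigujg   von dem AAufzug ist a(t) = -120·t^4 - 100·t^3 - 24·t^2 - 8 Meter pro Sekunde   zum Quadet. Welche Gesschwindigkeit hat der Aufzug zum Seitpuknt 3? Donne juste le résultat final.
v(3) = -8092.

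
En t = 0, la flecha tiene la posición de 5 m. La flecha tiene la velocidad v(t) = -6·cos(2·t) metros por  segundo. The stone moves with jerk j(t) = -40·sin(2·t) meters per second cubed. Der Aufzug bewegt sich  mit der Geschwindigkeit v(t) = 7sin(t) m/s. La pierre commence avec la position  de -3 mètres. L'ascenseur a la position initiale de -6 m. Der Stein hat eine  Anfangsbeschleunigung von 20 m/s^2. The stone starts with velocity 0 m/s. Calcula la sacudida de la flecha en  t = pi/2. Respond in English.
To solve this, we need to take 2 derivatives of our velocity equation v(t) = -6·cos(2·t). Differentiating velocity, we get acceleration: a(t) = 12·sin(2·t). Taking d/dt of a(t), we find j(t) = 24·cos(2·t). We have jerk j(t) = 24·cos(2·t). Substituting t = pi/2: j(pi/2) = -24.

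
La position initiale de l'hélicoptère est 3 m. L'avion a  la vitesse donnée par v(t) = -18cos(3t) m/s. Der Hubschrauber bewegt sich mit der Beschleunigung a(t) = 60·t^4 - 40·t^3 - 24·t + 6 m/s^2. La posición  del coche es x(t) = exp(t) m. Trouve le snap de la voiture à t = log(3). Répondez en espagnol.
Partiendo de la posición x(t) = exp(t), tomamos 4 derivadas. Derivando la posición, obtenemos la velocidad: v(t) = exp(t). Tomando d/dt de v(t), encontramos a(t) = exp(t). La derivada de la aceleración da la sacudida: j(t) = exp(t). La derivada de la sacudida da el snap: s(t) = exp(t). Tenemos el snap s(t) = exp(t). Sustituyendo t = log(3): s(log(3)) = 3.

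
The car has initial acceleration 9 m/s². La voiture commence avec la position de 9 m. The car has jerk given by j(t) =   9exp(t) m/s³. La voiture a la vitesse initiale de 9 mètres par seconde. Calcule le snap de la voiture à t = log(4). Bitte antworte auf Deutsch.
Wir müssen unsere Gleichung für den Ruck j(t) = 9·exp(t) 1-mal ableiten. Durch Ableiten von dem Ruck erhalten wir den Snap: s(t) = 9·exp(t). Aus der Gleichung für den Snap s(t) = 9·exp(t), setzen wir t = log(4) ein und erhalten s = 36.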